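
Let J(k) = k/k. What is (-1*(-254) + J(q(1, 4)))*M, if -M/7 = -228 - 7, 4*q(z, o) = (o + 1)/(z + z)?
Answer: 419475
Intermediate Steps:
q(z, o) = (1 + o)/(8*z) (q(z, o) = ((o + 1)/(z + z))/4 = ((1 + o)/((2*z)))/4 = ((1 + o)*(1/(2*z)))/4 = ((1 + o)/(2*z))/4 = (1 + o)/(8*z))
J(k) = 1
M = 1645 (M = -7*(-228 - 7) = -7*(-235) = 1645)
(-1*(-254) + J(q(1, 4)))*M = (-1*(-254) + 1)*1645 = (254 + 1)*1645 = 255*1645 = 419475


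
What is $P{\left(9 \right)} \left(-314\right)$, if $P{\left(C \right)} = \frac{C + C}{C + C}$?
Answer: $-314$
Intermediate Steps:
$P{\left(C \right)} = 1$ ($P{\left(C \right)} = \frac{2 C}{2 C} = 2 C \frac{1}{2 C} = 1$)
$P{\left(9 \right)} \left(-314\right) = 1 \left(-314\right) = -314$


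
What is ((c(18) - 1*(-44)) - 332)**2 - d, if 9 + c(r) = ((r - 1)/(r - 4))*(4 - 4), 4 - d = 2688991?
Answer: 2777196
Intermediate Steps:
d = -2688987 (d = 4 - 1*2688991 = 4 - 2688991 = -2688987)
c(r) = -9 (c(r) = -9 + ((r - 1)/(r - 4))*(4 - 4) = -9 + ((-1 + r)/(-4 + r))*0 = -9 + 0 = -9)
((c(18) - 1*(-44)) - 332)**2 - d = ((-9 - 1*(-44)) - 332)**2 - 1*(-2688987) = ((-9 + 44) - 332)**2 + 2688987 = (35 - 332)**2 + 2688987 = (-297)**2 + 2688987 = 88209 + 2688987 = 2777196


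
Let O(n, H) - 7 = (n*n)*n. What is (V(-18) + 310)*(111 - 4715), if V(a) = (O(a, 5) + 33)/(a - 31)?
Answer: -96601128/49 ≈ -1.9715e+6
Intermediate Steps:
O(n, H) = 7 + n³ (O(n, H) = 7 + (n*n)*n = 7 + n²*n = 7 + n³)
V(a) = (40 + a³)/(-31 + a) (V(a) = ((7 + a³) + 33)/(a - 31) = (40 + a³)/(-31 + a))
(V(-18) + 310)*(111 - 4715) = ((40 + (-18)³)/(-31 - 18) + 310)*(111 - 4715) = ((40 - 5832)/(-49) + 310)*(-4604) = (-1/49*(-5792) + 310)*(-4604) = (5792/49 + 310)*(-4604) = (20982/49)*(-4604) = -96601128/49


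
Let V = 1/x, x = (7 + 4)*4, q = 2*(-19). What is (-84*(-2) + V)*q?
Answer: -140467/22 ≈ -6384.9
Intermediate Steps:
q = -38
x = 44 (x = 11*4 = 44)
V = 1/44 ≈ 0.022727
(-84*(-2) + V)*q = (-84*(-2) + 1/44)*(-38) = (168 + 1/44)*(-38) = (7393/44)*(-38) = -140467/22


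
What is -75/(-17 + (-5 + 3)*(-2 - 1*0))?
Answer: 75/13 ≈ 5.7692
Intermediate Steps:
-75/(-17 + (-5 + 3)*(-2 - 1*0)) = -75/(-17 - 2*(-2 + 0)) = -75/(-17 - 2*(-2)) = -75/(-17 + 4) = -75/(-13) = -75*(-1/13) = 75/13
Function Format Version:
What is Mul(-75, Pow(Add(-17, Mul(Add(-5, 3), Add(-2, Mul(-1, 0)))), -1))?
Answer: Rational(75, 13) ≈ 5.7692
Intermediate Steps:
Mul(-75, Pow(Add(-17, Mul(Add(-5, 3), Add(-2, Mul(-1, 0)))), -1)) = Mul(-75, Pow(Add(-17, Mul(-2, Add(-2, 0))), -1)) = Mul(-75, Pow(Add(-17, Mul(-2, -2)), -1)) = Mul(-75, Pow(Add(-17, 4), -1)) = Mul(-75, Pow(-13, -1)) = Mul(-75, Rational(-1, 13)) = Rational(75, 13)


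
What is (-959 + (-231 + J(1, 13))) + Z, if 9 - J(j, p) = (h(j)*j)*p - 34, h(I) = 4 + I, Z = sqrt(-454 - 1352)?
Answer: -1212 + I*sqrt(1806) ≈ -1212.0 + 42.497*I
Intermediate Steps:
Z = I*sqrt(1806) (Z = sqrt(-1806) = I*sqrt(1806) ≈ 42.497*I)
J(j, p) = 43 - j*p*(4 + j) (J(j, p) = 9 - (((4 + j)*j)*p - 34) = 9 - ((j*(4 + j))*p - 34) = 9 - (j*p*(4 + j) - 34) = 9 - (-34 + j*p*(4 + j)) = 9 + (34 - j*p*(4 + j)) = 43 - j*p*(4 + j))
(-959 + (-231 + J(1, 13))) + Z = (-959 + (-231 + (43 - 1*1*13*(4 + 1)))) + I*sqrt(1806) = (-959 + (-231 + (43 - 1*1*13*5))) + I*sqrt(1806) = (-959 + (-231 + (43 - 65))) + I*sqrt(1806) = (-959 + (-231 - 22)) + I*sqrt(1806) = (-959 - 253) + I*sqrt(1806) = -1212 + I*sqrt(1806)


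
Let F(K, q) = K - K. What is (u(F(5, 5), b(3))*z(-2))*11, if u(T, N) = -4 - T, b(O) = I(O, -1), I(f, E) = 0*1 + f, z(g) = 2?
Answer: -88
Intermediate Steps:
F(K, q) = 0
I(f, E) = f (I(f, E) = 0 + f = f)
b(O) = O
(u(F(5, 5), b(3))*z(-2))*11 = ((-4 - 1*0)*2)*11 = ((-4 + 0)*2)*11 = -4*2*11 = -8*11 = -88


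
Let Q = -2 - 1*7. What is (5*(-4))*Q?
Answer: 180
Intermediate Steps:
Q = -9 (Q = -2 - 7 = -9)
(5*(-4))*Q = (5*(-4))*(-9) = -20*(-9) = 180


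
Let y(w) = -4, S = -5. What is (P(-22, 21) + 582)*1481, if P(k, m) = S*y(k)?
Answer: 891562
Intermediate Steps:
P(k, m) = 20 (P(k, m) = -5*(-4) = 20)
(P(-22, 21) + 582)*1481 = (20 + 582)*1481 = 602*1481 = 891562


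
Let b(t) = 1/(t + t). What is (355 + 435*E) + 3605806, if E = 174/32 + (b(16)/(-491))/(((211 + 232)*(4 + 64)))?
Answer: 1707945411171893/473308288 ≈ 3.6085e+6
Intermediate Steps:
b(t) = 1/(2*t)
E = 2573613815/473308288 (E = 174/32 + (((½)/16)/(-491))/(((211 + 232)*(4 + 64))) = 174*(1/32) + (((½)*(1/16))*(-1/491))/((443*68)) = 87/16 + ((1/32)*(-1/491))/30124 = 87/16 - 1/15712*1/30124 = 87/16 - 1/473308288 = 2573613815/473308288 ≈ 5.4375)
(355 + 435*E) + 3605806 = (355 + 435*(2573613815/473308288)) + 3605806 = (355 + 1119522009525/473308288) + 3605806 = 1287546451765/473308288 + 3605806 = 1707945411171893/473308288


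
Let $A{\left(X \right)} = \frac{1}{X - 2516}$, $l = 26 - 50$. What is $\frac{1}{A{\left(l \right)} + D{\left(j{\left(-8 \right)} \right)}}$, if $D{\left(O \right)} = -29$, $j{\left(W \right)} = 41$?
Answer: $- \frac{2540}{73661} \approx -0.034482$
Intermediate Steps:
$l = -24$ ($l = 26 - 50 = -24$)
$A{\left(X \right)} = \frac{1}{-2516 + X}$
$\frac{1}{A{\left(l \right)} + D{\left(j{\left(-8 \right)} \right)}} = \frac{1}{\frac{1}{-2516 - 24} - 29} = \frac{1}{\frac{1}{-2540} - 29} = \frac{1}{- \frac{1}{2540} - 29} = \frac{1}{- \frac{73661}{2540}} = - \frac{2540}{73661}$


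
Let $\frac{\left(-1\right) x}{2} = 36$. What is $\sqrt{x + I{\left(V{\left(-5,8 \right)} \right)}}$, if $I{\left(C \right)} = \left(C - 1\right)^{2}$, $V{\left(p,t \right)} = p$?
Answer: $6 i \approx 6.0 i$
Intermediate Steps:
$x = -72$ ($x = \left(-2\right) 36 = -72$)
$I{\left(C \right)} = \left(-1 + C\right)^{2}$
$\sqrt{x + I{\left(V{\left(-5,8 \right)} \right)}} = \sqrt{-72 + \left(-1 - 5\right)^{2}} = \sqrt{-72 + \left(-6\right)^{2}} = \sqrt{-72 + 36} = \sqrt{-36} = 6 i$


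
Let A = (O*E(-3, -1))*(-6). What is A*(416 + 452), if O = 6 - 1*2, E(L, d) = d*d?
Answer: -20832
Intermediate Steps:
E(L, d) = d²
O = 4 (O = 6 - 2 = 4)
A = -24 (A = (4*(-1)²)*(-6) = (4*1)*(-6) = 4*(-6) = -24)
A*(416 + 452) = -24*(416 + 452) = -24*868 = -20832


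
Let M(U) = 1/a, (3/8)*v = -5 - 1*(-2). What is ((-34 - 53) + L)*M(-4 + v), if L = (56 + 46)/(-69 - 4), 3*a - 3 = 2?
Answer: -19359/365 ≈ -53.038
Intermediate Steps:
a = 5/3 (a = 1 + (⅓)*2 = 1 + ⅔ = 5/3 ≈ 1.6667)
v = -8 (v = 8*(-5 - 1*(-2))/3 = 8*(-5 + 2)/3 = (8/3)*(-3) = -8)
L = -102/73 (L = 102/(-73) = 102*(-1/73) = -102/73 ≈ -1.3973)
M(U) = ⅗ (M(U) = 1/(5/3) = ⅗)
((-34 - 53) + L)*M(-4 + v) = ((-34 - 53) - 102/73)*(⅗) = (-87 - 102/73)*(⅗) = -6453/73*⅗ = -19359/365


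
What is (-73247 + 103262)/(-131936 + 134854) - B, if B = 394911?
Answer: -1152320283/2918 ≈ -3.9490e+5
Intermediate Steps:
(-73247 + 103262)/(-131936 + 134854) - B = (-73247 + 103262)/(-131936 + 134854) - 1*394911 = 30015/2918 - 394911 = -1152320283/2918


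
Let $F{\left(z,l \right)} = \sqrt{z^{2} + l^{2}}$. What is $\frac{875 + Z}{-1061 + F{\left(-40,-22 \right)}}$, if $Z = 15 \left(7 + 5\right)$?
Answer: $- \frac{1119355}{1123637} - \frac{2110 \sqrt{521}}{1123637} \approx -1.0391$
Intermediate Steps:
$Z = 180$ ($Z = 15 \cdot 12 = 180$)
$F{\left(z,l \right)} = \sqrt{l^{2} + z^{2}}$
$\frac{875 + Z}{-1061 + F{\left(-40,-22 \right)}} = \frac{875 + 180}{-1061 + \sqrt{\left(-22\right)^{2} + \left(-40\right)^{2}}} = \frac{1055}{-1061 + \sqrt{484 + 1600}} = \frac{1055}{-1061 + \sqrt{2084}} = \frac{1055}{-1061 + 2 \sqrt{521}}$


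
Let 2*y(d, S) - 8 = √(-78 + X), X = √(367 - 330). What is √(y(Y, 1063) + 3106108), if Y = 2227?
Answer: √(12424448 + 2*I*√(78 - √37))/2 ≈ 1762.4 + 0.001203*I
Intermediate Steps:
X = √37 ≈ 6.0828
y(d, S) = 4 + √(-78 + √37)/2
√(y(Y, 1063) + 3106108) = √((4 + √(-78 + √37)/2) + 3106108) = √(3106112 + √(-78 + √37)/2)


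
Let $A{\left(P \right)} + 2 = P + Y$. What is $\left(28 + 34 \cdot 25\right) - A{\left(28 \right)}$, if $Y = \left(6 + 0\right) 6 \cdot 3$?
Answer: $744$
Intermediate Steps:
$Y = 108$ ($Y = 6 \cdot 6 \cdot 3 = 36 \cdot 3 = 108$)
$A{\left(P \right)} = 106 + P$ ($A{\left(P \right)} = -2 + \left(P + 108\right) = -2 + \left(108 + P\right) = 106 + P$)
$\left(28 + 34 \cdot 25\right) - A{\left(28 \right)} = \left(28 + 34 \cdot 25\right) - \left(106 + 28\right) = \left(28 + 850\right) - 134 = 878 - 134 = 744$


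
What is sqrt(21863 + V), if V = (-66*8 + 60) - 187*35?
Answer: 15*sqrt(66) ≈ 121.86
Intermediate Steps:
V = -7013 (V = (-528 + 60) - 6545 = -468 - 6545 = -7013)
sqrt(21863 + V) = sqrt(21863 - 7013) = sqrt(14850) = 15*sqrt(66)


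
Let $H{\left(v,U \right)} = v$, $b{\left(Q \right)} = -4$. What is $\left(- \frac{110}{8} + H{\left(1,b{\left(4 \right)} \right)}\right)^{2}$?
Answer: $\frac{2601}{16} \approx 162.56$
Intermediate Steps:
$\left(- \frac{110}{8} + H{\left(1,b{\left(4 \right)} \right)}\right)^{2} = \left(- \frac{110}{8} + 1\right)^{2} = \left(\left(-110\right) \frac{1}{8} + 1\right)^{2} = \left(- \frac{55}{4} + 1\right)^{2} = \left(- \frac{51}{4}\right)^{2} = \frac{2601}{16}$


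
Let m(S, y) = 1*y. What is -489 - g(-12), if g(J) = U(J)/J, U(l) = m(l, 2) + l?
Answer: -2939/6 ≈ -489.83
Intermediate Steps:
m(S, y) = y
U(l) = 2 + l
g(J) = (2 + J)/J
-489 - g(-12) = -489 - (2 - 12)/(-12) = -489 - (-1)*(-10)/12 = -489 - 1*⅚ = -489 - ⅚ = -2939/6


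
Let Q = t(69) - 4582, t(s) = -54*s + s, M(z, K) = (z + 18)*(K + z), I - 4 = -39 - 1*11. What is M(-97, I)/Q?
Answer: -1027/749 ≈ -1.3712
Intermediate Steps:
I = -46 (I = 4 + (-39 - 1*11) = 4 + (-39 - 11) = 4 - 50 = -46)
M(z, K) = (18 + z)*(K + z)
t(s) = -53*s
Q = -8239 (Q = -53*69 - 4582 = -3657 - 4582 = -8239)
M(-97, I)/Q = ((-97)**2 + 18*(-46) + 18*(-97) - 46*(-97))/(-8239) = (9409 - 828 - 1746 + 4462)*(-1/8239) = 11297*(-1/8239) = -1027/749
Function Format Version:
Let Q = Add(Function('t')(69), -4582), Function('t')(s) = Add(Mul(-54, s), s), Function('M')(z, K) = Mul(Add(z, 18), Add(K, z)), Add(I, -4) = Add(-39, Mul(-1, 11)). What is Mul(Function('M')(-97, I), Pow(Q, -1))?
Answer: Rational(-1027, 749) ≈ -1.3712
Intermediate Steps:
I = -46 (I = Add(4, Add(-39, Mul(-1, 11))) = Add(4, Add(-39, -11)) = Add(4, -50) = -46)
Function('M')(z, K) = Mul(Add(18, z), Add(K, z))
Function('t')(s) = Mul(-53, s)
Q = -8239 (Q = Add(Mul(-53, 69), -4582) = Add(-3657, -4582) = -8239)
Mul(Function('M')(-97, I), Pow(Q, -1)) = Mul(Add(Pow(-97, 2), Mul(18, -46), Mul(18, -97), Mul(-46, -97)), Pow(-8239, -1)) = Mul(Add(9409, -828, -1746, 4462), Rational(-1, 8239)) = Mul(11297, Rational(-1, 8239)) = Rational(-1027, 749)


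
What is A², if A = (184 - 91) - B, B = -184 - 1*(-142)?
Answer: 18225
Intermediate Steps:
B = -42 (B = -184 + 142 = -42)
A = 135 (A = (184 - 91) - 1*(-42) = 93 + 42 = 135)
A² = 135² = 18225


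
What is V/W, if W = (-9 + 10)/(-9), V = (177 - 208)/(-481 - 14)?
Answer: -31/55 ≈ -0.56364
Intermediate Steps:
V = 31/495 (V = -31/(-495) = -31*(-1/495) = 31/495 ≈ 0.062626)
W = -⅑ (W = -⅑*1 = -⅑ ≈ -0.11111)
V/W = 31/(495*(-⅑)) = (31/495)*(-9) = -31/55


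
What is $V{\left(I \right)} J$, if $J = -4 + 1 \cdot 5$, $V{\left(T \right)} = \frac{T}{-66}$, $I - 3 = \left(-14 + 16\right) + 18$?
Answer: $- \frac{23}{66} \approx -0.34848$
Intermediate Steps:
$I = 23$ ($I = 3 + \left(\left(-14 + 16\right) + 18\right) = 3 + \left(2 + 18\right) = 3 + 20 = 23$)
$V{\left(T \right)} = - \frac{T}{66}$ ($V{\left(T \right)} = T \left(- \frac{1}{66}\right) = - \frac{T}{66}$)
$J = 1$ ($J = -4 + 5 = 1$)
$V{\left(I \right)} J = \left(- \frac{1}{66}\right) 23 \cdot 1 = \left(- \frac{23}{66}\right) 1 = - \frac{23}{66}$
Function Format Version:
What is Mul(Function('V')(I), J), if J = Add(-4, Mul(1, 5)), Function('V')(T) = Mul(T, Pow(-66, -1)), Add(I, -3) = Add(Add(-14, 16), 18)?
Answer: Rational(-23, 66) ≈ -0.34848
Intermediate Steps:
I = 23 (I = Add(3, Add(Add(-14, 16), 18)) = Add(3, Add(2, 18)) = Add(3, 20) = 23)
Function('V')(T) = Mul(Rational(-1, 66), T) (Function('V')(T) = Mul(T, Rational(-1, 66)) = Mul(Rational(-1, 66), T))
J = 1 (J = Add(-4, 5) = 1)
Mul(Function('V')(I), J) = Mul(Mul(Rational(-1, 66), 23), 1) = Mul(Rational(-23, 66), 1) = Rational(-23, 66)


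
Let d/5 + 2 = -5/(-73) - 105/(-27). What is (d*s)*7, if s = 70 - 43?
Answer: 135030/73 ≈ 1849.7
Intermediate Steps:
d = 6430/657 (d = -10 + 5*(-5/(-73) - 105/(-27)) = -10 + 5*(-5*(-1/73) - 105*(-1/27)) = -10 + 5*(5/73 + 35/9) = -10 + 5*(2600/657) = -10 + 13000/657 = 6430/657 ≈ 9.7869)
s = 27
(d*s)*7 = ((6430/657)*27)*7 = (19290/73)*7 = 135030/73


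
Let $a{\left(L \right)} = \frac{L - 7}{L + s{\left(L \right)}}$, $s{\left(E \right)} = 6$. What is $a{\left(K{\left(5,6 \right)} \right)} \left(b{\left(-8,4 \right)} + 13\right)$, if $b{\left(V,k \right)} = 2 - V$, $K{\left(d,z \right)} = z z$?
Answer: $\frac{667}{42} \approx 15.881$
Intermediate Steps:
$K{\left(d,z \right)} = z^{2}$
$a{\left(L \right)} = \frac{-7 + L}{6 + L}$ ($a{\left(L \right)} = \frac{L - 7}{L + 6} = \frac{-7 + L}{6 + L}$)
$a{\left(K{\left(5,6 \right)} \right)} \left(b{\left(-8,4 \right)} + 13\right) = \frac{-7 + 6^{2}}{6 + 6^{2}} \left(\left(2 - -8\right) + 13\right) = \frac{-7 + 36}{6 + 36} \left(\left(2 + 8\right) + 13\right) = \frac{1}{42} \cdot 29 \left(10 + 13\right) = \frac{1}{42} \cdot 29 \cdot 23 = \frac{29}{42} \cdot 23 = \frac{667}{42}$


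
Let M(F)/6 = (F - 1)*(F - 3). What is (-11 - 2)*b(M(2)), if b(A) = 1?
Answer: -13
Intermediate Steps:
M(F) = 6*(-1 + F)*(-3 + F) (M(F) = 6*((F - 1)*(F - 3)) = 6*((-1 + F)*(-3 + F)) = 6*(-1 + F)*(-3 + F))
(-11 - 2)*b(M(2)) = (-11 - 2)*1 = -13*1 = -13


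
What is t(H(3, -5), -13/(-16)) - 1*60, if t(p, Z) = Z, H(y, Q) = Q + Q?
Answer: -947/16 ≈ -59.188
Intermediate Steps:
H(y, Q) = 2*Q
t(H(3, -5), -13/(-16)) - 1*60 = -13/(-16) - 1*60 = -13*(-1/16) - 60 = 13/16 - 60 = -947/16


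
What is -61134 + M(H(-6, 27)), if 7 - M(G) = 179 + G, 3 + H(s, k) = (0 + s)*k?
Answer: -61141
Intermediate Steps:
H(s, k) = -3 + k*s (H(s, k) = -3 + (0 + s)*k = -3 + s*k = -3 + k*s)
M(G) = -172 - G (M(G) = 7 - (179 + G) = 7 + (-179 - G) = -172 - G)
-61134 + M(H(-6, 27)) = -61134 + (-172 - (-3 + 27*(-6))) = -61134 + (-172 - (-3 - 162)) = -61134 + (-172 - 1*(-165)) = -61134 + (-172 + 165) = -61134 - 7 = -61141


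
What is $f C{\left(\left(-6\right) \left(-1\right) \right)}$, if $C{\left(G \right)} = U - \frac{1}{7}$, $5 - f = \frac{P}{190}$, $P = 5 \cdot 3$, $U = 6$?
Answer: $\frac{7667}{266} \approx 28.823$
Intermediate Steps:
$P = 15$
$f = \frac{187}{38}$ ($f = 5 - \frac{15}{190} = 5 - 15 \cdot \frac{1}{190} = 5 - \frac{3}{38} = \frac{187}{38} \approx 4.9211$)
$C{\left(G \right)} = \frac{41}{7}$ ($C{\left(G \right)} = 6 - \frac{1}{7} = \frac{41}{7}$)
$f C{\left(\left(-6\right) \left(-1\right) \right)} = \frac{187}{38} \cdot \frac{41}{7} = \frac{7667}{266}$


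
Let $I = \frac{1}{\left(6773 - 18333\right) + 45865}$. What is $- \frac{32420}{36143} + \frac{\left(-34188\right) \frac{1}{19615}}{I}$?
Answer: $- \frac{8477969064784}{141788989} \approx -59793.0$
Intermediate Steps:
$I = \frac{1}{34305}$ ($I = \frac{1}{-11560 + 45865} = \frac{1}{34305} \approx 2.915 \cdot 10^{-5}$)
$- \frac{32420}{36143} + \frac{\left(-34188\right) \frac{1}{19615}}{I} = - \frac{32420}{36143} + - \frac{34188}{19615} \frac{1}{\frac{1}{34305}} = \left(-32420\right) \frac{1}{36143} + \left(-34188\right) \frac{1}{19615} \cdot 34305 = - \frac{32420}{36143} - \frac{234563868}{3923} = - \frac{8477969064784}{141788989}$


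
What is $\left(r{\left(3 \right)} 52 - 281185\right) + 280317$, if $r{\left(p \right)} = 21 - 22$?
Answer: $-920$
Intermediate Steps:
$r{\left(p \right)} = -1$ ($r{\left(p \right)} = 21 - 22 = -1$)
$\left(r{\left(3 \right)} 52 - 281185\right) + 280317 = \left(\left(-1\right) 52 - 281185\right) + 280317 = \left(-52 - 281185\right) + 280317 = -281237 + 280317 = -920$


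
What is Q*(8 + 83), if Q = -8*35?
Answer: -25480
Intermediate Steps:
Q = -280
Q*(8 + 83) = -280*(8 + 83) = -280*91 = -25480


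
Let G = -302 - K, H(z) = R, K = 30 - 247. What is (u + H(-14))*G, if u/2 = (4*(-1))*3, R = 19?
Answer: 425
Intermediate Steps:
K = -217
H(z) = 19
u = -24 (u = 2*((4*(-1))*3) = 2*(-4*3) = 2*(-12) = -24)
G = -85 (G = -302 - 1*(-217) = -302 + 217 = -85)
(u + H(-14))*G = (-24 + 19)*(-85) = -5*(-85) = 425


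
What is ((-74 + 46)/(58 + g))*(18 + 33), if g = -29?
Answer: -1428/29 ≈ -49.241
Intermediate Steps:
((-74 + 46)/(58 + g))*(18 + 33) = ((-74 + 46)/(58 - 29))*(18 + 33) = -28/29*51 = -1428/29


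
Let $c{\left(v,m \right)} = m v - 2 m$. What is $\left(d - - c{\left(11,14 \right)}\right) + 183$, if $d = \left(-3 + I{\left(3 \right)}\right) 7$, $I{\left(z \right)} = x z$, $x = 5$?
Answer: $393$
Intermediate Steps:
$c{\left(v,m \right)} = - 2 m + m v$
$I{\left(z \right)} = 5 z$
$d = 84$ ($d = \left(-3 + 5 \cdot 3\right) 7 = \left(-3 + 15\right) 7 = 12 \cdot 7 = 84$)
$\left(d - - c{\left(11,14 \right)}\right) + 183 = \left(84 + \left(14 \left(-2 + 11\right) - 0\right)\right) + 183 = \left(84 + \left(14 \cdot 9 + 0\right)\right) + 183 = \left(84 + \left(126 + 0\right)\right) + 183 = \left(84 + 126\right) + 183 = 210 + 183 = 393$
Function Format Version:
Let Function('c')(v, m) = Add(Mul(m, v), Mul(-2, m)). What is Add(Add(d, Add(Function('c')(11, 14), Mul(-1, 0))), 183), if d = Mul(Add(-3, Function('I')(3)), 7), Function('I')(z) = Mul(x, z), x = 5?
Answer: 393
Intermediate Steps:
Function('c')(v, m) = Add(Mul(-2, m), Mul(m, v))
Function('I')(z) = Mul(5, z)
d = 84 (d = Mul(Add(-3, Mul(5, 3)), 7) = Mul(Add(-3, 15), 7) = Mul(12, 7) = 84)
Add(Add(d, Add(Function('c')(11, 14), Mul(-1, 0))), 183) = Add(Add(84, Add(Mul(14, Add(-2, 11)), Mul(-1, 0))), 183) = Add(Add(84, Add(Mul(14, 9), 0)), 183) = Add(Add(84, Add(126, 0)), 183) = Add(Add(84, 126), 183) = Add(210, 183) = 393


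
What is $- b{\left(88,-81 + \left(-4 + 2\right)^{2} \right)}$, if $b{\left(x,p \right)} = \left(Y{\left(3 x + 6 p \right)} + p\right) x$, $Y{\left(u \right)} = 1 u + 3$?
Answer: $23936$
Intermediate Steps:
$Y{\left(u \right)} = 3 + u$ ($Y{\left(u \right)} = u + 3 = 3 + u$)
$b{\left(x,p \right)} = x \left(3 + 3 x + 7 p\right)$ ($b{\left(x,p \right)} = \left(\left(3 + \left(3 x + 6 p\right)\right) + p\right) x = \left(\left(3 + 3 x + 6 p\right) + p\right) x = \left(3 + 3 x + 7 p\right) x = x \left(3 + 3 x + 7 p\right)$)
$- b{\left(88,-81 + \left(-4 + 2\right)^{2} \right)} = - 88 \left(3 + 3 \cdot 88 + 7 \left(-81 + \left(-4 + 2\right)^{2}\right)\right) = - 88 \left(3 + 264 + 7 \left(-81 + \left(-2\right)^{2}\right)\right) = - 88 \left(3 + 264 + 7 \left(-81 + 4\right)\right) = - 88 \left(3 + 264 + 7 \left(-77\right)\right) = - 88 \left(3 + 264 - 539\right) = - 88 \left(-272\right) = \left(-1\right) \left(-23936\right) = 23936$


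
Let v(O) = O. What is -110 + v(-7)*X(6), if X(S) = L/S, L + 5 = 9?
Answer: -344/3 ≈ -114.67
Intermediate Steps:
L = 4 (L = -5 + 9 = 4)
X(S) = 4/S
-110 + v(-7)*X(6) = -110 - 28/6 = -110 - 7*⅔ = -110 - 14/3 = -344/3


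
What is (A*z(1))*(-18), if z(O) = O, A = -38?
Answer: 684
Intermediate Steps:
(A*z(1))*(-18) = -38*1*(-18) = -38*(-18) = 684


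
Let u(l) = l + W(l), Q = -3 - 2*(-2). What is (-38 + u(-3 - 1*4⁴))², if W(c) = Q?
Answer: 87616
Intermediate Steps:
Q = 1 (Q = -3 + 4 = 1)
W(c) = 1
u(l) = 1 + l (u(l) = l + 1 = 1 + l)
(-38 + u(-3 - 1*4⁴))² = (-38 + (1 + (-3 - 1*4⁴)))² = (-38 + (1 + (-3 - 1*256)))² = (-38 + (1 + (-3 - 256)))² = (-38 + (1 - 259))² = (-38 - 258)² = (-296)² = 87616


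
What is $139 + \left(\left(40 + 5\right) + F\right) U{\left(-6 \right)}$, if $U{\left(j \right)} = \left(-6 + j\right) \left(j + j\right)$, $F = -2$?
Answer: $6331$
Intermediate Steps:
$U{\left(j \right)} = 2 j \left(-6 + j\right)$ ($U{\left(j \right)} = \left(-6 + j\right) 2 j = 2 j \left(-6 + j\right)$)
$139 + \left(\left(40 + 5\right) + F\right) U{\left(-6 \right)} = 139 + \left(\left(40 + 5\right) - 2\right) 2 \left(-6\right) \left(-6 - 6\right) = 139 + \left(45 - 2\right) 2 \left(-6\right) \left(-12\right) = 139 + 43 \cdot 144 = 139 + 6192 = 6331$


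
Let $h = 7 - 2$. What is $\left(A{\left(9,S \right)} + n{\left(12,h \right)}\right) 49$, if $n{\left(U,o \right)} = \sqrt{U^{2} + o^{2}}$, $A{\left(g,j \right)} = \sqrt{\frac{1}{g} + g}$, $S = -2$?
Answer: $637 + \frac{49 \sqrt{82}}{3} \approx 784.9$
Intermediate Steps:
$h = 5$
$A{\left(g,j \right)} = \sqrt{g + \frac{1}{g}}$
$\left(A{\left(9,S \right)} + n{\left(12,h \right)}\right) 49 = \left(\sqrt{9 + \frac{1}{9}} + \sqrt{12^{2} + 5^{2}}\right) 49 = \left(\sqrt{9 + \frac{1}{9}} + \sqrt{144 + 25}\right) 49 = \left(\sqrt{\frac{82}{9}} + \sqrt{169}\right) 49 = \left(\frac{\sqrt{82}}{3} + 13\right) 49 = \left(13 + \frac{\sqrt{82}}{3}\right) 49 = 637 + \frac{49 \sqrt{82}}{3}$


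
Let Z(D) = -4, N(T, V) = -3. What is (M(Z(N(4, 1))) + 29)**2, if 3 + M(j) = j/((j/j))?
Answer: 484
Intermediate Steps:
M(j) = -3 + j (M(j) = -3 + j/((j/j)) = -3 + j/1 = -3 + j*1 = -3 + j)
(M(Z(N(4, 1))) + 29)**2 = ((-3 - 4) + 29)**2 = (-7 + 29)**2 = 22**2 = 484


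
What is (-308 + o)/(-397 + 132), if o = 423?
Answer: -23/53 ≈ -0.43396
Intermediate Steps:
(-308 + o)/(-397 + 132) = (-308 + 423)/(-397 + 132) = 115/(-265) = 115*(-1/265) = -23/53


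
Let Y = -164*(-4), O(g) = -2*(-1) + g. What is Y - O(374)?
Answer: 280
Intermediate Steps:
O(g) = 2 + g
Y = 656
Y - O(374) = 656 - (2 + 374) = 656 - 1*376 = 656 - 376 = 280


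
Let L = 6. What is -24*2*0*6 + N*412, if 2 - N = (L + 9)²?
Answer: -91876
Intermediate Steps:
N = -223 (N = 2 - (6 + 9)² = 2 - 1*15² = 2 - 1*225 = 2 - 225 = -223)
-24*2*0*6 + N*412 = -24*2*0*6 - 223*412 = -0*6 - 91876 = -24*0 - 91876 = 0 - 91876 = -91876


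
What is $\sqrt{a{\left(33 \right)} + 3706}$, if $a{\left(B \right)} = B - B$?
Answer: $\sqrt{3706} \approx 60.877$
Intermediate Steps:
$a{\left(B \right)} = 0$
$\sqrt{a{\left(33 \right)} + 3706} = \sqrt{0 + 3706} = \sqrt{3706}$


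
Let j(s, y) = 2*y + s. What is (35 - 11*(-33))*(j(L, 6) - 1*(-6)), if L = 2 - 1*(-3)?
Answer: 9154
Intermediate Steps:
L = 5 (L = 2 + 3 = 5)
j(s, y) = s + 2*y
(35 - 11*(-33))*(j(L, 6) - 1*(-6)) = (35 - 11*(-33))*((5 + 2*6) - 1*(-6)) = (35 + 363)*((5 + 12) + 6) = 398*(17 + 6) = 398*23 = 9154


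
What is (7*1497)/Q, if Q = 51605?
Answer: 10479/51605 ≈ 0.20306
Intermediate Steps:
(7*1497)/Q = (7*1497)/51605 = 10479*(1/51605) = 10479/51605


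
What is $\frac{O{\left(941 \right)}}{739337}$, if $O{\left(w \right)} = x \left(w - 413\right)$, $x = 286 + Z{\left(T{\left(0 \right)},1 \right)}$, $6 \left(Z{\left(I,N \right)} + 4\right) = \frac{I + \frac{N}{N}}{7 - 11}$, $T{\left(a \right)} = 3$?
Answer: $\frac{148808}{739337} \approx 0.20127$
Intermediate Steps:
$Z{\left(I,N \right)} = - \frac{97}{24} - \frac{I}{24}$ ($Z{\left(I,N \right)} = -4 + \frac{\left(I + \frac{N}{N}\right) \frac{1}{7 - 11}}{6} = -4 + \frac{\left(I + 1\right) \frac{1}{-4}}{6} = -4 + \frac{\left(1 + I\right) \left(- \frac{1}{4}\right)}{6} = -4 + \frac{- \frac{1}{4} - \frac{I}{4}}{6} = -4 - \left(\frac{1}{24} + \frac{I}{24}\right) = - \frac{97}{24} - \frac{I}{24}$)
$x = \frac{1691}{6}$ ($x = 286 - \frac{25}{6} = \frac{1691}{6} \approx 281.83$)
$O{\left(w \right)} = - \frac{698383}{6} + \frac{1691 w}{6}$ ($O{\left(w \right)} = \frac{1691 \left(w - 413\right)}{6} = \frac{1691 \left(-413 + w\right)}{6} = - \frac{698383}{6} + \frac{1691 w}{6}$)
$\frac{O{\left(941 \right)}}{739337} = \frac{- \frac{698383}{6} + \frac{1691}{6} \cdot 941}{739337} = \left(- \frac{698383}{6} + \frac{1591231}{6}\right) \frac{1}{739337} = 148808 \cdot \frac{1}{739337} = \frac{148808}{739337}$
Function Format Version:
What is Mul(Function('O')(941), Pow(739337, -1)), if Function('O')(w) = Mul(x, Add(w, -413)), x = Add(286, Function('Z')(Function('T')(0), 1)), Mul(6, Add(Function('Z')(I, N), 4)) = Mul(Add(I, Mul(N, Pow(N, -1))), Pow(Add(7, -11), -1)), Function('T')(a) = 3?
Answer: Rational(148808, 739337) ≈ 0.20127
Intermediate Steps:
Function('Z')(I, N) = Add(Rational(-97, 24), Mul(Rational(-1, 24), I)) (Function('Z')(I, N) = Add(-4, Mul(Rational(1, 6), Mul(Add(I, Mul(N, Pow(N, -1))), Pow(Add(7, -11), -1)))) = Add(-4, Mul(Rational(1, 6), Mul(Add(I, 1), Pow(-4, -1)))) = Add(-4, Mul(Rational(1, 6), Mul(Add(1, I), Rational(-1, 4)))) = Add(-4, Mul(Rational(1, 6), Add(Rational(-1, 4), Mul(Rational(-1, 4), I)))) = Add(-4, Add(Rational(-1, 24), Mul(Rational(-1, 24), I))) = Add(Rational(-97, 24), Mul(Rational(-1, 24), I)))
x = Rational(1691, 6) (x = Add(286, Add(Rational(-97, 24), Mul(Rational(-1, 24), 3))) = Add(286, Add(Rational(-97, 24), Rational(-1, 8))) = Add(286, Rational(-25, 6)) = Rational(1691, 6) ≈ 281.83)
Function('O')(w) = Add(Rational(-698383, 6), Mul(Rational(1691, 6), w)) (Function('O')(w) = Mul(Rational(1691, 6), Add(w, -413)) = Mul(Rational(1691, 6), Add(-413, w)) = Add(Rational(-698383, 6), Mul(Rational(1691, 6), w)))
Mul(Function('O')(941), Pow(739337, -1)) = Mul(Add(Rational(-698383, 6), Mul(Rational(1691, 6), 941)), Pow(739337, -1)) = Mul(Add(Rational(-698383, 6), Rational(1591231, 6)), Rational(1, 739337)) = Mul(148808, Rational(1, 739337)) = Rational(148808, 739337)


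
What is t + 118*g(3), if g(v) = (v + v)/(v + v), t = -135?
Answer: -17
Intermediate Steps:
g(v) = 1 (g(v) = (2*v)/((2*v)) = (2*v)*(1/(2*v)) = 1)
t + 118*g(3) = -135 + 118*1 = -135 + 118 = -17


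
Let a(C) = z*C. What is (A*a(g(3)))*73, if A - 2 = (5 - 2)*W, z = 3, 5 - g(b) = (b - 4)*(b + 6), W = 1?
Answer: 15330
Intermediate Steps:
g(b) = 5 - (-4 + b)*(6 + b) (g(b) = 5 - (b - 4)*(b + 6) = 5 - (-4 + b)*(6 + b))
A = 5 (A = 2 + (5 - 2)*1 = 2 + 3*1 = 2 + 3 = 5)
a(C) = 3*C
(A*a(g(3)))*73 = (5*(3*(29 - 1*3² - 2*3)))*73 = (5*(3*(29 - 1*9 - 6)))*73 = (5*(3*(29 - 9 - 6)))*73 = (5*(3*14))*73 = (5*42)*73 = 210*73 = 15330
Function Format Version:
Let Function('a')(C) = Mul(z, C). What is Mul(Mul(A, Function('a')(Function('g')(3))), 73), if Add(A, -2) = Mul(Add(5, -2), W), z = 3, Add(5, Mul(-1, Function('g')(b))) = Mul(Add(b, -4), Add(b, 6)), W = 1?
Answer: 15330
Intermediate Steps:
Function('g')(b) = Add(5, Mul(-1, Add(-4, b), Add(6, b))) (Function('g')(b) = Add(5, Mul(-1, Mul(Add(b, -4), Add(b, 6)))) = Add(5, Mul(-1, Mul(Add(-4, b), Add(6, b)))) = Add(5, Mul(-1, Add(-4, b), Add(6, b))))
A = 5 (A = Add(2, Mul(Add(5, -2), 1)) = Add(2, Mul(3, 1)) = Add(2, 3) = 5)
Function('a')(C) = Mul(3, C)
Mul(Mul(A, Function('a')(Function('g')(3))), 73) = Mul(Mul(5, Mul(3, Add(29, Mul(-1, Pow(3, 2)), Mul(-2, 3)))), 73) = Mul(Mul(5, Mul(3, Add(29, Mul(-1, 9), -6))), 73) = Mul(Mul(5, Mul(3, Add(29, -9, -6))), 73) = Mul(Mul(5, Mul(3, 14)), 73) = Mul(Mul(5, 42), 73) = Mul(210, 73) = 15330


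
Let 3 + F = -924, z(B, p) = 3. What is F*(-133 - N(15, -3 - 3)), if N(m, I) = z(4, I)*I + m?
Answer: 120510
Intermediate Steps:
F = -927 (F = -3 - 924 = -927)
N(m, I) = m + 3*I (N(m, I) = 3*I + m = m + 3*I)
F*(-133 - N(15, -3 - 3)) = -927*(-133 - (15 + 3*(-3 - 3))) = -927*(-133 - (15 + 3*(-6))) = -927*(-133 - (15 - 18)) = -927*(-133 - 1*(-3)) = -927*(-133 + 3) = -927*(-130) = 120510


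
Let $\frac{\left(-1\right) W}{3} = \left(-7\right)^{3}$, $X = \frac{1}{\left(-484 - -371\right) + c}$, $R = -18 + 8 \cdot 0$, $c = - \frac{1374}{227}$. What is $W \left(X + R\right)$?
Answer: $- \frac{500790633}{27025} \approx -18531.0$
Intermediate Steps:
$c = - \frac{1374}{227}$ ($c = \left(-1374\right) \frac{1}{227} = - \frac{1374}{227} \approx -6.0529$)
$R = -18$ ($R = -18 + 0 = -18$)
$X = - \frac{227}{27025}$ ($X = \frac{1}{\left(-484 - -371\right) - \frac{1374}{227}} = \frac{1}{\left(-484 + 371\right) - \frac{1374}{227}} = \frac{1}{-113 - \frac{1374}{227}} = \frac{1}{- \frac{27025}{227}} = - \frac{227}{27025} \approx -0.0083996$)
$W = 1029$ ($W = - 3 \left(-7\right)^{3} = \left(-3\right) \left(-343\right) = 1029$)
$W \left(X + R\right) = 1029 \left(- \frac{227}{27025} - 18\right) = 1029 \left(- \frac{486677}{27025}\right) = - \frac{500790633}{27025}$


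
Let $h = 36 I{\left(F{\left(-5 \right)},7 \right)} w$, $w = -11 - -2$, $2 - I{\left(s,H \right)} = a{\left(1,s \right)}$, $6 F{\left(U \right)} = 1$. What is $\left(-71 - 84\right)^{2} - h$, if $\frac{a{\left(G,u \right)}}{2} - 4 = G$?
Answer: $21433$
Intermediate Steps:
$a{\left(G,u \right)} = 8 + 2 G$
$F{\left(U \right)} = \frac{1}{6}$ ($F{\left(U \right)} = \frac{1}{6} \cdot 1 = \frac{1}{6}$)
$I{\left(s,H \right)} = -8$ ($I{\left(s,H \right)} = 2 - \left(8 + 2 \cdot 1\right) = 2 - \left(8 + 2\right) = 2 - 10 = -8$)
$w = -9$ ($w = -11 + 2 = -9$)
$h = 2592$ ($h = 36 \left(-8\right) \left(-9\right) = \left(-288\right) \left(-9\right) = 2592$)
$\left(-71 - 84\right)^{2} - h = \left(-71 - 84\right)^{2} - 2592 = \left(-155\right)^{2} - 2592 = 24025 - 2592 = 21433$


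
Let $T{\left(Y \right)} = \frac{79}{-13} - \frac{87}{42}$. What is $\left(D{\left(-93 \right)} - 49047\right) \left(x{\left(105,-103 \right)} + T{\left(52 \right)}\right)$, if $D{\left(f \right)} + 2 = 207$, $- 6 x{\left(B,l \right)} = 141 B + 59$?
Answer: $\frac{33141079733}{273} \approx 1.214 \cdot 10^{8}$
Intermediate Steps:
$x{\left(B,l \right)} = - \frac{59}{6} - \frac{47 B}{2}$ ($x{\left(B,l \right)} = - \frac{141 B + 59}{6} = - \frac{59 + 141 B}{6} = - \frac{59}{6} - \frac{47 B}{2}$)
$D{\left(f \right)} = 205$ ($D{\left(f \right)} = -2 + 207 = 205$)
$T{\left(Y \right)} = - \frac{1483}{182}$ ($T{\left(Y \right)} = 79 \left(- \frac{1}{13}\right) - \frac{29}{14} = - \frac{79}{13} - \frac{29}{14} = - \frac{1483}{182}$)
$\left(D{\left(-93 \right)} - 49047\right) \left(x{\left(105,-103 \right)} + T{\left(52 \right)}\right) = \left(205 - 49047\right) \left(\left(- \frac{59}{6} - \frac{4935}{2}\right) - \frac{1483}{182}\right) = - 48842 \left(\left(- \frac{59}{6} - \frac{4935}{2}\right) - \frac{1483}{182}\right) = - 48842 \left(- \frac{7432}{3} - \frac{1483}{182}\right) = \left(-48842\right) \left(- \frac{1357073}{546}\right) = \frac{33141079733}{273}$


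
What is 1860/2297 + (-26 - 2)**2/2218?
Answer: 2963164/2547373 ≈ 1.1632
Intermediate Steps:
1860/2297 + (-26 - 2)**2/2218 = 1860*(1/2297) + (-28)**2*(1/2218) = 1860/2297 + 784*(1/2218) = 1860/2297 + 392/1109 = 2963164/2547373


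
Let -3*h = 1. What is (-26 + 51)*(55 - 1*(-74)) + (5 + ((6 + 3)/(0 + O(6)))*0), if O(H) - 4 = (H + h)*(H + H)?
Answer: 3230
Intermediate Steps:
h = -⅓ (h = -⅓*1 = -⅓ ≈ -0.33333)
O(H) = 4 + 2*H*(-⅓ + H) (O(H) = 4 + (H - ⅓)*(H + H) = 4 + (-⅓ + H)*(2*H) = 4 + 2*H*(-⅓ + H))
(-26 + 51)*(55 - 1*(-74)) + (5 + ((6 + 3)/(0 + O(6)))*0) = (-26 + 51)*(55 - 1*(-74)) + (5 + ((6 + 3)/(0 + (4 + 2*6² - ⅔*6)))*0) = 25*(55 + 74) + (5 + (9/(0 + (4 + 2*36 - 4)))*0) = 25*129 + (5 + (9/(0 + (4 + 72 - 4)))*0) = 3225 + (5 + (9/(0 + 72))*0) = 3225 + (5 + (9/72)*0) = 3225 + (5 + (9*(1/72))*0) = 3225 + (5 + (⅛)*0) = 3225 + (5 + 0) = 3225 + 5 = 3230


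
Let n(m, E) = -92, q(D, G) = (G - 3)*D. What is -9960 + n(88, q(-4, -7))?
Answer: -10052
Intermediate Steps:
q(D, G) = D*(-3 + G) (q(D, G) = (-3 + G)*D = D*(-3 + G))
-9960 + n(88, q(-4, -7)) = -9960 - 92 = -10052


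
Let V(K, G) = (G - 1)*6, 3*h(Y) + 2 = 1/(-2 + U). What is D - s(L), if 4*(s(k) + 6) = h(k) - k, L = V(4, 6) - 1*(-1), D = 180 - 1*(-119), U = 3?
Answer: 1877/6 ≈ 312.83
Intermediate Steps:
h(Y) = -⅓ (h(Y) = -⅔ + 1/(3*(-2 + 3)) = -⅔ + (⅓)/1 = -⅔ + (⅓)*1 = -⅔ + ⅓ = -⅓)
D = 299 (D = 180 + 119 = 299)
V(K, G) = -6 + 6*G (V(K, G) = (-1 + G)*6 = -6 + 6*G)
L = 31 (L = (-6 + 6*6) - 1*(-1) = (-6 + 36) + 1 = 30 + 1 = 31)
s(k) = -73/12 - k/4 (s(k) = -6 + (-⅓ - k)/4 = -6 + (-1/12 - k/4) = -73/12 - k/4)
D - s(L) = 299 - (-73/12 - ¼*31) = 299 - (-73/12 - 31/4) = 299 - 1*(-83/6) = 299 + 83/6 = 1877/6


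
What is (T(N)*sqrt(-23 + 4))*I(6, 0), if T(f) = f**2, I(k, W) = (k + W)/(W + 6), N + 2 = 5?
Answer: 9*I*sqrt(19) ≈ 39.23*I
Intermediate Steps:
N = 3 (N = -2 + 5 = 3)
I(k, W) = (W + k)/(6 + W)
(T(N)*sqrt(-23 + 4))*I(6, 0) = (3**2*sqrt(-23 + 4))*((0 + 6)/(6 + 0)) = (9*sqrt(-19))*(6/6) = (9*(I*sqrt(19)))*((1/6)*6) = (9*I*sqrt(19))*1 = 9*I*sqrt(19)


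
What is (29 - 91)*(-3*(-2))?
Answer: -372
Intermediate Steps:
(29 - 91)*(-3*(-2)) = -62*6 = -372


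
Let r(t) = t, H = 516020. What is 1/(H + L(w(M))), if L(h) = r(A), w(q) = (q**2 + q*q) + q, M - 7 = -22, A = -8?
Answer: 1/516012 ≈ 1.9379e-6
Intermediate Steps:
M = -15 (M = 7 - 22 = -15)
w(q) = q + 2*q**2 (w(q) = (q**2 + q**2) + q = 2*q**2 + q = q + 2*q**2)
L(h) = -8
1/(H + L(w(M))) = 1/(516020 - 8) = 1/516012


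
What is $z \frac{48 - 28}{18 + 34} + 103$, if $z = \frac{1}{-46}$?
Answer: $\frac{61589}{598} \approx 102.99$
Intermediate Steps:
$z = - \frac{1}{46} \approx -0.021739$
$z \frac{48 - 28}{18 + 34} + 103 = - \frac{\left(48 - 28\right) \frac{1}{18 + 34}}{46} + 103 = - \frac{20 \cdot \frac{1}{52}}{46} + 103 = \left(- \frac{1}{46}\right) \frac{5}{13} + 103 = - \frac{5}{598} + 103 = \frac{61589}{598}$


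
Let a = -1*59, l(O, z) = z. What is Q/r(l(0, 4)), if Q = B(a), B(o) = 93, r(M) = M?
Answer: 93/4 ≈ 23.250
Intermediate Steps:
a = -59
Q = 93
Q/r(l(0, 4)) = 93/4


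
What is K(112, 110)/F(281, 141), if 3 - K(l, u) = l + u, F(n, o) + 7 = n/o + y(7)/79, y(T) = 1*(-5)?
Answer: 2439441/56479 ≈ 43.192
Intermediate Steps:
y(T) = -5
F(n, o) = -558/79 + n/o (F(n, o) = -7 + (n/o - 5/79) = -7 + (-5/79 + n/o) = -558/79 + n/o)
K(l, u) = 3 - l - u (K(l, u) = 3 - (l + u) = 3 + (-l - u) = 3 - l - u)
K(112, 110)/F(281, 141) = (3 - 1*112 - 1*110)/(-558/79 + 281/141) = (3 - 112 - 110)/(-558/79 + 281*(1/141)) = -219/(-558/79 + 281/141) = -219/(-56479/11139) = -219*(-11139/56479) = 2439441/56479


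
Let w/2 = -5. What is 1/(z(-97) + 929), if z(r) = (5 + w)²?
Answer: 1/954 ≈ 0.0010482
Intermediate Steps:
w = -10 (w = 2*(-5) = -10)
z(r) = 25 (z(r) = (5 - 10)² = (-5)² = 25)
1/(z(-97) + 929) = 1/(25 + 929) = 1/954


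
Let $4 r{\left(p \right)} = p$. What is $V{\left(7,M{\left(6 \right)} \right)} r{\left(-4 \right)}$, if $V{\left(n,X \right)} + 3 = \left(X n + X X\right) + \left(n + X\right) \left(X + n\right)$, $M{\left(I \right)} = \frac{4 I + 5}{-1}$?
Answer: $-1119$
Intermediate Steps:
$M{\left(I \right)} = -5 - 4 I$ ($M{\left(I \right)} = \left(5 + 4 I\right) \left(-1\right) = -5 - 4 I$)
$r{\left(p \right)} = \frac{p}{4}$
$V{\left(n,X \right)} = -3 + X^{2} + \left(X + n\right)^{2} + X n$ ($V{\left(n,X \right)} = -3 + \left(\left(X n + X X\right) + \left(n + X\right) \left(X + n\right)\right) = -3 + \left(\left(X n + X^{2}\right) + \left(X + n\right) \left(X + n\right)\right) = -3 + \left(\left(X^{2} + X n\right) + \left(X + n\right)^{2}\right) = -3 + \left(X^{2} + \left(X + n\right)^{2} + X n\right) = -3 + X^{2} + \left(X + n\right)^{2} + X n$)
$V{\left(7,M{\left(6 \right)} \right)} r{\left(-4 \right)} = \left(-3 + \left(-5 - 24\right)^{2} + \left(\left(-5 - 24\right) + 7\right)^{2} + \left(-5 - 24\right) 7\right) \frac{1}{4} \left(-4\right) = \left(-3 + \left(-5 - 24\right)^{2} + \left(\left(-5 - 24\right) + 7\right)^{2} + \left(-5 - 24\right) 7\right) \left(-1\right) = \left(-3 + \left(-29\right)^{2} + \left(-29 + 7\right)^{2} - 203\right) \left(-1\right) = \left(-3 + 841 + \left(-22\right)^{2} - 203\right) \left(-1\right) = \left(-3 + 841 + 484 - 203\right) \left(-1\right) = 1119 \left(-1\right) = -1119$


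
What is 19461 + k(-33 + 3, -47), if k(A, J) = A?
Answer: 19431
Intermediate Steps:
19461 + k(-33 + 3, -47) = 19461 + (-33 + 3) = 19461 - 30 = 19431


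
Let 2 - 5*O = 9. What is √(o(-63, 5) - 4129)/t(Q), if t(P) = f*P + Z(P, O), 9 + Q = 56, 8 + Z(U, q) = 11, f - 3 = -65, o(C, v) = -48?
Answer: -I*√4177/2911 ≈ -0.022202*I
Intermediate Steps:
O = -7/5 (O = ⅖ - ⅕*9 = ⅖ - 9/5 = -7/5 ≈ -1.4000)
f = -62 (f = 3 - 65 = -62)
Z(U, q) = 3 (Z(U, q) = -8 + 11 = 3)
Q = 47 (Q = -9 + 56 = 47)
t(P) = 3 - 62*P (t(P) = -62*P + 3 = 3 - 62*P)
√(o(-63, 5) - 4129)/t(Q) = √(-48 - 4129)/(3 - 62*47) = √(-4177)/(3 - 2914) = (I*√4177)/(-2911) = (I*√4177)*(-1/2911) = -I*√4177/2911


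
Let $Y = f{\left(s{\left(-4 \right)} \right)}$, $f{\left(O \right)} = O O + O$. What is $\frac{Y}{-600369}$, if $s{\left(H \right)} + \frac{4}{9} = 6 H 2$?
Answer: $- \frac{26596}{6947127} \approx -0.0038283$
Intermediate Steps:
$s{\left(H \right)} = - \frac{4}{9} + 12 H$ ($s{\left(H \right)} = - \frac{4}{9} + 6 H 2 = - \frac{4}{9} + 12 H$)
$f{\left(O \right)} = O + O^{2}$ ($f{\left(O \right)} = O^{2} + O = O + O^{2}$)
$Y = \frac{186172}{81}$ ($Y = \left(- \frac{4}{9} + 12 \left(-4\right)\right) \left(1 + \left(- \frac{4}{9} + 12 \left(-4\right)\right)\right) = \left(- \frac{4}{9} - 48\right) \left(1 - \frac{436}{9}\right) = - \frac{436 \left(1 - \frac{436}{9}\right)}{9} = \left(- \frac{436}{9}\right) \left(- \frac{427}{9}\right) = \frac{186172}{81} \approx 2298.4$)
$\frac{Y}{-600369} = \frac{186172}{81 \left(-600369\right)} = \frac{186172}{81} \left(- \frac{1}{600369}\right) = - \frac{26596}{6947127}$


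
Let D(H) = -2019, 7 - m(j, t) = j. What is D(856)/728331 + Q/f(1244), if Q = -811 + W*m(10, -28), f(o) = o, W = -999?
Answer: 264936655/151007294 ≈ 1.7545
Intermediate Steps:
m(j, t) = 7 - j
Q = 2186 (Q = -811 - 999*(7 - 1*10) = -811 - 999*(7 - 10) = -811 - 999*(-3) = -811 + 2997 = 2186)
D(856)/728331 + Q/f(1244) = -2019/728331 + 2186/1244 = -2019*1/728331 + 2186*(1/1244) = -673/242777 + 1093/622 = 264936655/151007294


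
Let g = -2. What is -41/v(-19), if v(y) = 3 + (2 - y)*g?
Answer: 41/39 ≈ 1.0513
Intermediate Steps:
v(y) = -1 + 2*y (v(y) = 3 + (2 - y)*(-2) = 3 + (-4 + 2*y) = -1 + 2*y)
-41/v(-19) = -41/(-1 + 2*(-19)) = -41/(-1 - 38) = -41/(-39) = -41*(-1/39) = 41/39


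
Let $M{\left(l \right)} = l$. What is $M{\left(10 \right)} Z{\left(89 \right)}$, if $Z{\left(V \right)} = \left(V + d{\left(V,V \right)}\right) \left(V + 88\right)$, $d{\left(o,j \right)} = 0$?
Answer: $157530$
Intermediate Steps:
$Z{\left(V \right)} = V \left(88 + V\right)$ ($Z{\left(V \right)} = \left(V + 0\right) \left(V + 88\right) = V \left(88 + V\right)$)
$M{\left(10 \right)} Z{\left(89 \right)} = 10 \cdot 89 \left(88 + 89\right) = 10 \cdot 89 \cdot 177 = 10 \cdot 15753 = 157530$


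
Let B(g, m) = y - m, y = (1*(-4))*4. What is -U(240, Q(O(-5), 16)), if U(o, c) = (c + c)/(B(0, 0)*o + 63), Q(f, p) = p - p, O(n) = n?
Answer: 0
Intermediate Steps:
y = -16 (y = -4*4 = -16)
B(g, m) = -16 - m
Q(f, p) = 0
U(o, c) = 2*c/(63 - 16*o) (U(o, c) = (c + c)/((-16 - 1*0)*o + 63) = (2*c)/((-16 + 0)*o + 63) = (2*c)/(-16*o + 63) = (2*c)/(63 - 16*o) = 2*c/(63 - 16*o))
-U(240, Q(O(-5), 16)) = -(-2)*0/(-63 + 16*240) = -(-2)*0/(-63 + 3840) = -(-2)*0/3777 = -1*0 = 0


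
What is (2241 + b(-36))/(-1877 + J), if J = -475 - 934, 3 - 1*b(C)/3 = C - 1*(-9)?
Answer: -2331/3286 ≈ -0.70937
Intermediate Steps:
b(C) = -18 - 3*C (b(C) = 9 - 3*(C - 1*(-9)) = 9 - 3*(C + 9) = 9 - 3*(9 + C) = 9 + (-27 - 3*C) = -18 - 3*C)
J = -1409
(2241 + b(-36))/(-1877 + J) = (2241 + (-18 - 3*(-36)))/(-1877 - 1409) = (2241 + (-18 + 108))/(-3286) = (2241 + 90)*(-1/3286) = 2331*(-1/3286) = -2331/3286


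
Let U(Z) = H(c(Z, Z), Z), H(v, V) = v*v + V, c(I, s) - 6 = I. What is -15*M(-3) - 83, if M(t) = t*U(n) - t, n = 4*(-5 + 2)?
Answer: 952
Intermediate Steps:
c(I, s) = 6 + I
n = -12 (n = 4*(-3) = -12)
H(v, V) = V + v² (H(v, V) = v² + V = V + v²)
U(Z) = Z + (6 + Z)²
M(t) = 23*t (M(t) = t*(-12 + (6 - 12)²) - t = t*(-12 + (-6)²) - t = t*(-12 + 36) - t = t*24 - t = 24*t - t = 23*t)
-15*M(-3) - 83 = -345*(-3) - 83 = -15*(-69) - 83 = 1035 - 83 = 952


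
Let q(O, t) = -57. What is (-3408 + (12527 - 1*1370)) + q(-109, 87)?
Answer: 7692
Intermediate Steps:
(-3408 + (12527 - 1*1370)) + q(-109, 87) = (-3408 + (12527 - 1*1370)) - 57 = (-3408 + (12527 - 1370)) - 57 = (-3408 + 11157) - 57 = 7749 - 57 = 7692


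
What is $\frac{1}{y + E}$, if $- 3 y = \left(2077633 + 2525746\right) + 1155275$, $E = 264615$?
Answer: $- \frac{3}{4964809} \approx -6.0425 \cdot 10^{-7}$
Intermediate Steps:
$y = - \frac{5758654}{3}$ ($y = - \frac{\left(2077633 + 2525746\right) + 1155275}{3} = - \frac{4603379 + 1155275}{3} = \left(- \frac{1}{3}\right) 5758654 = - \frac{5758654}{3} \approx -1.9196 \cdot 10^{6}$)
$\frac{1}{y + E} = \frac{1}{- \frac{5758654}{3} + 264615} = \frac{1}{- \frac{4964809}{3}} = - \frac{3}{4964809}$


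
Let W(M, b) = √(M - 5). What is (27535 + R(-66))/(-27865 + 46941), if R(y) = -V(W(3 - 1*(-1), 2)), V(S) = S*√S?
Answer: 27535/19076 - I^(3/2)/19076 ≈ 1.4435 - 3.7068e-5*I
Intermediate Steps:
W(M, b) = √(-5 + M)
V(S) = S^(3/2)
R(y) = -I^(3/2) (R(y) = -(√(-5 + (3 - 1*(-1))))^(3/2) = -(√(-5 + (3 + 1)))^(3/2) = -(√(-5 + 4))^(3/2) = -(√(-1))^(3/2) = -I^(3/2))
(27535 + R(-66))/(-27865 + 46941) = (27535 - I^(3/2))/(-27865 + 46941) = (27535 - I^(3/2))/19076 = (27535 - I^(3/2))*(1/19076) = 27535/19076 - I^(3/2)/19076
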